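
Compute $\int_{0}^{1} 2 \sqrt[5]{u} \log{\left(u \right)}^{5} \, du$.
$- \frac{78125}{972}$

Consider the simpler parametrised integral
$$J(a) = \int_{0}^{1} 2 u^{a} \, du = \frac{2}{a + 1}.$$

Differentiating under the integral sign brings down a factor of $\ln u$:
$$\frac{dJ}{da} = \int_{0}^{1} 2 u^{a} \log{\left(u \right)} \, du = - \frac{2}{\left(a + 1\right)^{2}}.$$

Repeating $5$ times in total — each differentiation brings down another $\ln u$ — gives
$$\frac{d^{5}J}{da^{5}} = \int_{0}^{1} 2 u^{a} \log{\left(u \right)}^{5} \, du = - \frac{240}{\left(a + 1\right)^{6}},$$
and the integrand here is exactly the target integrand, so $I = - \frac{240}{\left(a + 1\right)^{6}}$.

Setting $a = \frac{1}{5}$:
$$I = - \frac{78125}{972}.$$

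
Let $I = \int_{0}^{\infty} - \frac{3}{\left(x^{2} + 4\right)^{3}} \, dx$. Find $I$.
$- \frac{9 \pi}{512}$

Start from the standard arctangent integral
$$J(a) = \int_{0}^{\infty} - \frac{3}{a^{2} + x^{2}} \, dx = - \frac{3 \pi}{2 a}.$$

Differentiating under the integral sign with respect to $a$,
$$\frac{dJ}{da} = \int_{0}^{\infty} \frac{6 a}{\left(a^{2} + x^{2}\right)^{2}} \, dx = \frac{3 \pi}{2 a^{2}},$$
so $\int_{0}^{\infty} - \frac{3}{\left(a^{2} + x^{2}\right)^{2}} \, dx = - \frac{3 \pi}{4 a^{3}}$.

Repeating — each differentiation of $1/(x^2+a^2)^j$ produces $-2ja/(x^2+a^2)^{j+1}$ — and dividing through by $-2ja$ at each step yields, after $2$ differentiations in total,
$$\int_{0}^{\infty} - \frac{3}{\left(a^{2} + x^{2}\right)^{3}} \, dx = - \frac{9 \pi}{16 a^{5}}.$$

Setting $a = 2$:
$$I = - \frac{9 \pi}{512}.$$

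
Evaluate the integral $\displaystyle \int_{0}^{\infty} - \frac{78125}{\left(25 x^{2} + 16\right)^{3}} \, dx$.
$- \frac{46875 \pi}{16384}$

Recall the elementary integral
$$J(a) = \int_{0}^{\infty} - \frac{5}{a^{2} + x^{2}} \, dx = - \frac{5 \pi}{2 a}.$$

Differentiating under the integral sign with respect to $a$,
$$\frac{dJ}{da} = \int_{0}^{\infty} \frac{10 a}{\left(a^{2} + x^{2}\right)^{2}} \, dx = \frac{5 \pi}{2 a^{2}},$$
so $\int_{0}^{\infty} - \frac{5}{\left(a^{2} + x^{2}\right)^{2}} \, dx = - \frac{5 \pi}{4 a^{3}}$.

Repeating — each differentiation of $1/(x^2+a^2)^j$ produces $-2ja/(x^2+a^2)^{j+1}$ — and dividing through by $-2ja$ at each step yields, after $2$ differentiations in total,
$$\int_{0}^{\infty} - \frac{5}{\left(a^{2} + x^{2}\right)^{3}} \, dx = - \frac{15 \pi}{16 a^{5}}.$$

Setting $a = \frac{4}{5}$:
$$I = - \frac{46875 \pi}{16384}.$$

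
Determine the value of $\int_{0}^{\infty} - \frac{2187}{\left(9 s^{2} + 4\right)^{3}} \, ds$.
$- \frac{2187 \pi}{512}$

Recall the elementary integral
$$J(a) = \int_{0}^{\infty} - \frac{3}{a^{2} + s^{2}} \, ds = - \frac{3 \pi}{2 a}.$$

Differentiating under the integral sign with respect to $a$,
$$\frac{dJ}{da} = \int_{0}^{\infty} \frac{6 a}{\left(a^{2} + s^{2}\right)^{2}} \, ds = \frac{3 \pi}{2 a^{2}},$$
so $\int_{0}^{\infty} - \frac{3}{\left(a^{2} + s^{2}\right)^{2}} \, ds = - \frac{3 \pi}{4 a^{3}}$.

Repeating — each differentiation of $1/(s^2+a^2)^j$ produces $-2ja/(s^2+a^2)^{j+1}$ — and dividing through by $-2ja$ at each step yields, after $2$ differentiations in total,
$$\int_{0}^{\infty} - \frac{3}{\left(a^{2} + s^{2}\right)^{3}} \, ds = - \frac{9 \pi}{16 a^{5}}.$$

Setting $a = \frac{2}{3}$:
$$I = - \frac{2187 \pi}{512}.$$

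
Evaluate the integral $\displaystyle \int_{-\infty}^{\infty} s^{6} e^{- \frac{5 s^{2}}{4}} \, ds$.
$\frac{48 \sqrt{5} \sqrt{\pi}}{125}$

Start from the elementary integral
$$J(a) = \int_{-\infty}^{\infty} e^{- a s^{2}} \, ds = \frac{\sqrt{\pi}}{\sqrt{a}}.$$

Differentiating under the integral sign brings down a factor of $(-s^2)$:
$$\frac{dJ}{da} = \int_{-\infty}^{\infty} - s^{2} e^{- a s^{2}} \, ds = - \frac{\sqrt{\pi}}{2 a^{\frac{3}{2}}}.$$

Repeating $3$ times in total — each differentiation brings down another $(-s^2)$ — gives
$$\frac{d^{3}J}{da^{3}} = \int_{-\infty}^{\infty} - s^{6} e^{- a s^{2}} \, ds = - \frac{15 \sqrt{\pi}}{8 a^{\frac{7}{2}}},$$
and the integrand here is $(-1)^{3}$ times the target integrand, so $I = (-1)^{3}\,\frac{d^{3}J}{da^{3}} = \frac{15 \sqrt{\pi}}{8 a^{\frac{7}{2}}}$.

Setting $a = \frac{5}{4}$:
$$I = \frac{48 \sqrt{5} \sqrt{\pi}}{125}.$$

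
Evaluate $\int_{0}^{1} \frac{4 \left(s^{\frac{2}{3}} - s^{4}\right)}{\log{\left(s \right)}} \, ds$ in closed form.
$- \log{\left(81 \right)}$

Consider the one-parameter family: let $I(a) = \int_{0}^{1} \frac{4 \left(s^{\frac{2}{3}} - s^{a}\right)}{\log{\left(s \right)}} \, ds$.

Since $\dfrac{\partial}{\partial a}\,s^{a} = s^{a} \ln s$, the $\ln s$ in the denominator cancels and
$$\frac{dI}{da} = \int_{0}^{1} -4 s^{a} \, ds = -4 \left[\frac{s^{a+1}}{a+1}\right]_0^1 = - \frac{4}{a + 1}.$$

Integrating with respect to $a$ gives $I(a) = - \log{\left(\frac{81 \left(a + 1\right)^{4}}{625} \right)} + C$.

At $a = \frac{2}{3}$ the integrand is identically $0$, so $I(\frac{2}{3}) = 0$. The closed form gives $0$, hence $C = 0$.

Setting $a = 4$:
$$I = - \log{\left(81 \right)}.$$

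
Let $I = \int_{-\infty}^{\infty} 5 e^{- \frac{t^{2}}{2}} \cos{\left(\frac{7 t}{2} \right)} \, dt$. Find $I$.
$\frac{5 \sqrt{2} \sqrt{\pi}}{e^{\frac{49}{8}}}$

Let $b$ denote the cosine frequency and define $I(b) = \int_{-\infty}^{\infty} 5 e^{- \frac{t^{2}}{2}} \cos{\left(b t \right)} \, dt$.

Differentiating under the integral sign,
$$I'(b) = \int_{-\infty}^{\infty} - 5 t e^{- \frac{t^{2}}{2}} \sin{\left(b t \right)} \, dt.$$

Integrate $\int_{-\infty}^{\infty} t \sin(b t)\, e^{- \frac{t^{2}}{2}}\, dt$ by parts with $u = \sin(b t)$ and $dv = t\, e^{- \frac{t^{2}}{2}}\, dt$, giving $v = - e^{- \frac{t^{2}}{2}}$. The boundary term vanishes and
$$\int_{-\infty}^{\infty} t \sin(b t)\, e^{- \frac{t^{2}}{2}}\, dt = b \int_{-\infty}^{\infty} \cos(b t)\, e^{- \frac{t^{2}}{2}}\, dt,$$
so $I'(b) = - b\, I(b)$.

This is a separable first-order ODE; solving with the initial condition $I(0) = \int_{-\infty}^{\infty} 5 e^{- \frac{t^{2}}{2}}\,dt = 5 \sqrt{2} \sqrt{\pi}$ gives
$$I(b) = 5 \sqrt{2} \sqrt{\pi} e^{- \frac{b^{2}}{2}}.$$

Setting $b = \frac{7}{2}$:
$$I = \frac{5 \sqrt{2} \sqrt{\pi}}{e^{\frac{49}{8}}}.$$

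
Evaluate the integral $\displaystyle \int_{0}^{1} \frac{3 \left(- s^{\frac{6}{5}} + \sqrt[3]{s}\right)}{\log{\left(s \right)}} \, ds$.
$\log{\left(\frac{8000}{35937} \right)}$

Introduce a parameter $a$ in the exponent: let $I(a) = \int_{0}^{1} \frac{3 \left(- s^{\frac{6}{5}} + s^{a}\right)}{\log{\left(s \right)}} \, ds$.

Since $\dfrac{\partial}{\partial a}\,s^{a} = s^{a} \ln s$, the $\ln s$ in the denominator cancels and
$$\frac{dI}{da} = \int_{0}^{1} 3 s^{a} \, ds = 3 \left[\frac{s^{a+1}}{a+1}\right]_0^1 = \frac{3}{a + 1}.$$

Integrating with respect to $a$ gives $I(a) = \log{\left(\frac{125 \left(a + 1\right)^{3}}{1331} \right)} + C$.

At $a = \frac{6}{5}$ the integrand is identically $0$, so $I(\frac{6}{5}) = 0$. The closed form gives $0$, hence $C = 0$.

Setting $a = \frac{1}{3}$:
$$I = \log{\left(\frac{8000}{35937} \right)}.$$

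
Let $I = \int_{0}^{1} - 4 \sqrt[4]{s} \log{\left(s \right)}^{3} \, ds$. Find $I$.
$\frac{6144}{625}$

Consider the simpler parametrised integral
$$J(a) = \int_{0}^{1} - 4 s^{a} \, ds = - \frac{4}{a + 1}.$$

Differentiating under the integral sign brings down a factor of $\ln s$:
$$\frac{dJ}{da} = \int_{0}^{1} - 4 s^{a} \log{\left(s \right)} \, ds = \frac{4}{\left(a + 1\right)^{2}}.$$

Repeating $3$ times in total — each differentiation brings down another $\ln s$ — gives
$$\frac{d^{3}J}{da^{3}} = \int_{0}^{1} - 4 s^{a} \log{\left(s \right)}^{3} \, ds = \frac{24}{\left(a + 1\right)^{4}},$$
and the integrand here is exactly the target integrand, so $I = \frac{24}{\left(a + 1\right)^{4}}$.

Setting $a = \frac{1}{4}$:
$$I = \frac{6144}{625}.$$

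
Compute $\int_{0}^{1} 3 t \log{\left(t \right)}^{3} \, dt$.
$- \frac{9}{8}$

Start from the elementary integral
$$J(a) = \int_{0}^{1} 3 t^{a} \, dt = \frac{3}{a + 1}.$$

Differentiating under the integral sign brings down a factor of $\ln t$:
$$\frac{dJ}{da} = \int_{0}^{1} 3 t^{a} \log{\left(t \right)} \, dt = - \frac{3}{\left(a + 1\right)^{2}}.$$

Repeating $3$ times in total — each differentiation brings down another $\ln t$ — gives
$$\frac{d^{3}J}{da^{3}} = \int_{0}^{1} 3 t^{a} \log{\left(t \right)}^{3} \, dt = - \frac{18}{\left(a + 1\right)^{4}},$$
and the integrand here is exactly the target integrand, so $I = - \frac{18}{\left(a + 1\right)^{4}}$.

Setting $a = 1$:
$$I = - \frac{9}{8}.$$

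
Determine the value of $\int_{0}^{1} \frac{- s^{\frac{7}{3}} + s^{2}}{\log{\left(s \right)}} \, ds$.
$\log{\left(\frac{9}{10} \right)}$

Replace the exponent $2$ by a parameter $a$: let $I(a) = \int_{0}^{1} \frac{- s^{\frac{7}{3}} + s^{a}}{\log{\left(s \right)}} \, ds$.

Since $\dfrac{\partial}{\partial a}\,s^{a} = s^{a} \ln s$, the $\ln s$ in the denominator cancels and
$$\frac{dI}{da} = \int_{0}^{1} s^{a} \, ds = \left[\frac{s^{a+1}}{a+1}\right]_0^1 = \frac{1}{a + 1}.$$

Integrating with respect to $a$ gives $I(a) = \log{\left(\frac{3 a}{10} + \frac{3}{10} \right)} + C$.

At $a = \frac{7}{3}$ the integrand is identically $0$, so $I(\frac{7}{3}) = 0$. The closed form gives $0$, hence $C = 0$.

Setting $a = 2$:
$$I = \log{\left(\frac{9}{10} \right)}.$$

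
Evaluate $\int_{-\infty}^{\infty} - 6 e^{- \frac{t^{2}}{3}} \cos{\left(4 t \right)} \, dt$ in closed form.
$- \frac{6 \sqrt{3} \sqrt{\pi}}{e^{12}}$

Define $I(b) = \int_{-\infty}^{\infty} - 6 e^{- \frac{t^{2}}{3}} \cos{\left(b t \right)} \, dt$.

Differentiating under the integral sign,
$$I'(b) = \int_{-\infty}^{\infty} 6 t e^{- \frac{t^{2}}{3}} \sin{\left(b t \right)} \, dt.$$

Integrate $\int_{-\infty}^{\infty} t \sin(b t)\, e^{- \frac{t^{2}}{3}}\, dt$ by parts with $u = \sin(b t)$ and $dv = t\, e^{- \frac{t^{2}}{3}}\, dt$, giving $v = - \frac{3 e^{- \frac{t^{2}}{3}}}{2}$. The boundary term vanishes and
$$\int_{-\infty}^{\infty} t \sin(b t)\, e^{- \frac{t^{2}}{3}}\, dt = \frac{3 b}{2} \int_{-\infty}^{\infty} \cos(b t)\, e^{- \frac{t^{2}}{3}}\, dt,$$
so $I'(b) = - \frac{3 b}{2}\, I(b)$.

This is a separable first-order ODE; solving with the initial condition $I(0) = \int_{-\infty}^{\infty} - 6 e^{- \frac{t^{2}}{3}}\,dt = - 6 \sqrt{3} \sqrt{\pi}$ gives
$$I(b) = - 6 \sqrt{3} \sqrt{\pi} e^{- \frac{3 b^{2}}{4}}.$$

Setting $b = 4$:
$$I = - \frac{6 \sqrt{3} \sqrt{\pi}}{e^{12}}.$$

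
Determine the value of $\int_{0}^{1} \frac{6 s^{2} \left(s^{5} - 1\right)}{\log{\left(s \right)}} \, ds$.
$- \log{\left(\frac{729}{262144} \right)}$

Consider the one-parameter family: let $I(a) = \int_{0}^{1} \frac{6 \left(s^{7} - s^{a}\right)}{\log{\left(s \right)}} \, ds$.

Since $\dfrac{\partial}{\partial a}\,s^{a} = s^{a} \ln s$, the $\ln s$ in the denominator cancels and
$$\frac{dI}{da} = \int_{0}^{1} -6 s^{a} \, ds = -6 \left[\frac{s^{a+1}}{a+1}\right]_0^1 = - \frac{6}{a + 1}.$$

Integrating with respect to $a$ gives $I(a) = - \log{\left(\frac{\left(a + 1\right)^{6}}{262144} \right)} + C$.

At $a = 7$ the integrand is identically $0$, so $I(7) = 0$. The closed form gives $0$, hence $C = 0$.

Setting $a = 2$:
$$I = - \log{\left(\frac{729}{262144} \right)}.$$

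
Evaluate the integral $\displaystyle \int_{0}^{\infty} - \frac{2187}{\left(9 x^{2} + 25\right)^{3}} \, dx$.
$- \frac{2187 \pi}{50000}$

Begin with the known result
$$J(a) = \int_{0}^{\infty} - \frac{3}{a^{2} + x^{2}} \, dx = - \frac{3 \pi}{2 a}.$$

Differentiating under the integral sign with respect to $a$,
$$\frac{dJ}{da} = \int_{0}^{\infty} \frac{6 a}{\left(a^{2} + x^{2}\right)^{2}} \, dx = \frac{3 \pi}{2 a^{2}},$$
so $\int_{0}^{\infty} - \frac{3}{\left(a^{2} + x^{2}\right)^{2}} \, dx = - \frac{3 \pi}{4 a^{3}}$.

Repeating — each differentiation of $1/(x^2+a^2)^j$ produces $-2ja/(x^2+a^2)^{j+1}$ — and dividing through by $-2ja$ at each step yields, after $2$ differentiations in total,
$$\int_{0}^{\infty} - \frac{3}{\left(a^{2} + x^{2}\right)^{3}} \, dx = - \frac{9 \pi}{16 a^{5}}.$$

Setting $a = \frac{5}{3}$:
$$I = - \frac{2187 \pi}{50000}.$$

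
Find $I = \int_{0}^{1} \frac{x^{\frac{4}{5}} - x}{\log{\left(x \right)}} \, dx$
$- \log{\left(\frac{10}{9} \right)}$

Consider the one-parameter family: let $I(a) = \int_{0}^{1} \frac{x^{\frac{4}{5}} - x^{a}}{\log{\left(x \right)}} \, dx$.

Since $\dfrac{\partial}{\partial a}\,x^{a} = x^{a} \ln x$, the $\ln x$ in the denominator cancels and
$$\frac{dI}{da} = \int_{0}^{1} -1 x^{a} \, dx = -1 \left[\frac{x^{a+1}}{a+1}\right]_0^1 = - \frac{1}{a + 1}.$$

Integrating with respect to $a$ gives $I(a) = - \log{\left(\frac{5 a}{9} + \frac{5}{9} \right)} + C$.

At $a = \frac{4}{5}$ the integrand is identically $0$, so $I(\frac{4}{5}) = 0$. The closed form gives $0$, hence $C = 0$.

Setting $a = 1$:
$$I = - \log{\left(\frac{10}{9} \right)}.$$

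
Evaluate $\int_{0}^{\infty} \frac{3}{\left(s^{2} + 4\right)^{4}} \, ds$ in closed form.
$\frac{15 \pi}{4096}$

Recall the elementary integral
$$J(a) = \int_{0}^{\infty} \frac{3}{a^{2} + s^{2}} \, ds = \frac{3 \pi}{2 a}.$$

Differentiating under the integral sign with respect to $a$,
$$\frac{dJ}{da} = \int_{0}^{\infty} - \frac{6 a}{\left(a^{2} + s^{2}\right)^{2}} \, ds = - \frac{3 \pi}{2 a^{2}},$$
so $\int_{0}^{\infty} \frac{3}{\left(a^{2} + s^{2}\right)^{2}} \, ds = \frac{3 \pi}{4 a^{3}}$.

Repeating — each differentiation of $1/(s^2+a^2)^j$ produces $-2ja/(s^2+a^2)^{j+1}$ — and dividing through by $-2ja$ at each step yields, after $3$ differentiations in total,
$$\int_{0}^{\infty} \frac{3}{\left(a^{2} + s^{2}\right)^{4}} \, ds = \frac{15 \pi}{32 a^{7}}.$$

Setting $a = 2$:
$$I = \frac{15 \pi}{4096}.$$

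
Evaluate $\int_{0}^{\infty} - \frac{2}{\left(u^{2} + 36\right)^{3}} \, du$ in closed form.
$- \frac{\pi}{20736}$

Start from the standard arctangent integral
$$J(a) = \int_{0}^{\infty} - \frac{2}{a^{2} + u^{2}} \, du = - \frac{\pi}{a}.$$

Differentiating under the integral sign with respect to $a$,
$$\frac{dJ}{da} = \int_{0}^{\infty} \frac{4 a}{\left(a^{2} + u^{2}\right)^{2}} \, du = \frac{\pi}{a^{2}},$$
so $\int_{0}^{\infty} - \frac{2}{\left(a^{2} + u^{2}\right)^{2}} \, du = - \frac{\pi}{2 a^{3}}$.

Repeating — each differentiation of $1/(u^2+a^2)^j$ produces $-2ja/(u^2+a^2)^{j+1}$ — and dividing through by $-2ja$ at each step yields, after $2$ differentiations in total,
$$\int_{0}^{\infty} - \frac{2}{\left(a^{2} + u^{2}\right)^{3}} \, du = - \frac{3 \pi}{8 a^{5}}.$$

Setting $a = 6$:
$$I = - \frac{\pi}{20736}.$$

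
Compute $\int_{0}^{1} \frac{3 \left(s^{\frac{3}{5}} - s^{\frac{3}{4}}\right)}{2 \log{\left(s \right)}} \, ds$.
$\log{\left(\frac{128 \sqrt{70}}{1225} \right)}$

Consider the one-parameter family: let $I(a) = \int_{0}^{1} \frac{3 \left(- s^{\frac{3}{4}} + s^{a}\right)}{2 \log{\left(s \right)}} \, ds$.

Since $\dfrac{\partial}{\partial a}\,s^{a} = s^{a} \ln s$, the $\ln s$ in the denominator cancels and
$$\frac{dI}{da} = \int_{0}^{1} \frac{3}{2} s^{a} \, ds = \frac{3}{2} \left[\frac{s^{a+1}}{a+1}\right]_0^1 = \frac{3}{2 \left(a + 1\right)}.$$

Integrating with respect to $a$ gives $I(a) = \log{\left(\frac{8 \sqrt{7} \left(a + 1\right)^{\frac{3}{2}}}{49} \right)} + C$.

At $a = \frac{3}{4}$ the integrand is identically $0$, so $I(\frac{3}{4}) = 0$. The closed form gives $0$, hence $C = 0$.

Setting $a = \frac{3}{5}$:
$$I = \log{\left(\frac{128 \sqrt{70}}{1225} \right)}.$$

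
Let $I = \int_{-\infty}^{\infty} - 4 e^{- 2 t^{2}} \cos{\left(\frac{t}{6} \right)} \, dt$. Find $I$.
$- \frac{2 \sqrt{2} \sqrt{\pi}}{e^{\frac{1}{288}}}$

Let $b$ denote the cosine frequency and define $I(b) = \int_{-\infty}^{\infty} - 4 e^{- 2 t^{2}} \cos{\left(b t \right)} \, dt$.

Differentiating under the integral sign,
$$I'(b) = \int_{-\infty}^{\infty} 4 t e^{- 2 t^{2}} \sin{\left(b t \right)} \, dt.$$

Integrate $\int_{-\infty}^{\infty} t \sin(b t)\, e^{- 2 t^{2}}\, dt$ by parts with $u = \sin(b t)$ and $dv = t\, e^{- 2 t^{2}}\, dt$, giving $v = - \frac{e^{- 2 t^{2}}}{4}$. The boundary term vanishes and
$$\int_{-\infty}^{\infty} t \sin(b t)\, e^{- 2 t^{2}}\, dt = \frac{b}{4} \int_{-\infty}^{\infty} \cos(b t)\, e^{- 2 t^{2}}\, dt,$$
so $I'(b) = - \frac{b}{4}\, I(b)$.

This is a separable first-order ODE; solving with the initial condition $I(0) = \int_{-\infty}^{\infty} - 4 e^{- 2 t^{2}}\,dt = - 2 \sqrt{2} \sqrt{\pi}$ gives
$$I(b) = - 2 \sqrt{2} \sqrt{\pi} e^{- \frac{b^{2}}{8}}.$$

Setting $b = \frac{1}{6}$:
$$I = - \frac{2 \sqrt{2} \sqrt{\pi}}{e^{\frac{1}{288}}}.$$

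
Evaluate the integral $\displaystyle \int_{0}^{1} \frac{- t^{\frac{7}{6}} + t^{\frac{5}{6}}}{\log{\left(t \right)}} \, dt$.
$- \log{\left(13 \right)} + \log{\left(11 \right)}$

Replace the exponent $\frac{7}{6}$ by a parameter $a$: let $I(a) = \int_{0}^{1} \frac{t^{\frac{5}{6}} - t^{a}}{\log{\left(t \right)}} \, dt$.

Since $\dfrac{\partial}{\partial a}\,t^{a} = t^{a} \ln t$, the $\ln t$ in the denominator cancels and
$$\frac{dI}{da} = \int_{0}^{1} -1 t^{a} \, dt = -1 \left[\frac{t^{a+1}}{a+1}\right]_0^1 = - \frac{1}{a + 1}.$$

Integrating with respect to $a$ gives $I(a) = - \log{\left(\frac{6 a}{11} + \frac{6}{11} \right)} + C$.

At $a = \frac{5}{6}$ the integrand is identically $0$, so $I(\frac{5}{6}) = 0$. The closed form gives $0$, hence $C = 0$.

Setting $a = \frac{7}{6}$:
$$I = - \log{\left(13 \right)} + \log{\left(11 \right)}.$$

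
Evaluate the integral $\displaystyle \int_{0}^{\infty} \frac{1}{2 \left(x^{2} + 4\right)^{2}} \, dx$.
$\frac{\pi}{64}$

Begin with the known result
$$J(a) = \int_{0}^{\infty} \frac{1}{2 \left(a^{2} + x^{2}\right)} \, dx = \frac{\pi}{4 a}.$$

Differentiating under the integral sign with respect to $a$,
$$\frac{dJ}{da} = \int_{0}^{\infty} - \frac{a}{\left(a^{2} + x^{2}\right)^{2}} \, dx = - \frac{\pi}{4 a^{2}},$$
so $\int_{0}^{\infty} \frac{1}{2 \left(a^{2} + x^{2}\right)^{2}} \, dx = \frac{\pi}{8 a^{3}}$.

Setting $a = 2$:
$$I = \frac{\pi}{64}.$$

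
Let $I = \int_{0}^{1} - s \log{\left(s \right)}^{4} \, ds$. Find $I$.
$- \frac{3}{4}$

Begin with the known integral
$$J(a) = \int_{0}^{1} - s^{a} \, ds = - \frac{1}{a + 1}.$$

Differentiating under the integral sign brings down a factor of $\ln s$:
$$\frac{dJ}{da} = \int_{0}^{1} - s^{a} \log{\left(s \right)} \, ds = \frac{1}{\left(a + 1\right)^{2}}.$$

Repeating $4$ times in total — each differentiation brings down another $\ln s$ — gives
$$\frac{d^{4}J}{da^{4}} = \int_{0}^{1} - s^{a} \log{\left(s \right)}^{4} \, ds = - \frac{24}{\left(a + 1\right)^{5}},$$
and the integrand here is exactly the target integrand, so $I = - \frac{24}{\left(a + 1\right)^{5}}$.

Setting $a = 1$:
$$I = - \frac{3}{4}.$$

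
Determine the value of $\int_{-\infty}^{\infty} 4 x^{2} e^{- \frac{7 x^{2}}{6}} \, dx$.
$\frac{12 \sqrt{42} \sqrt{\pi}}{49}$

Consider the simpler parametrised integral
$$J(a) = \int_{-\infty}^{\infty} 4 e^{- a x^{2}} \, dx = \frac{4 \sqrt{\pi}}{\sqrt{a}}.$$

Differentiating under the integral sign brings down a factor of $(-x^2)$:
$$\frac{dJ}{da} = \int_{-\infty}^{\infty} - 4 x^{2} e^{- a x^{2}} \, dx = - \frac{2 \sqrt{\pi}}{a^{\frac{3}{2}}}.$$

The integral on the left is $-I$, so $I = \frac{2 \sqrt{\pi}}{a^{\frac{3}{2}}}$.

Setting $a = \frac{7}{6}$:
$$I = \frac{12 \sqrt{42} \sqrt{\pi}}{49}.$$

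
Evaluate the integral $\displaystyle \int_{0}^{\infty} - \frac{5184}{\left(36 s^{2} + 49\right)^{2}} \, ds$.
$- \frac{216 \pi}{343}$

Start from the standard arctangent integral
$$J(a) = \int_{0}^{\infty} - \frac{4}{a^{2} + s^{2}} \, ds = - \frac{2 \pi}{a}.$$

Differentiating under the integral sign with respect to $a$,
$$\frac{dJ}{da} = \int_{0}^{\infty} \frac{8 a}{\left(a^{2} + s^{2}\right)^{2}} \, ds = \frac{2 \pi}{a^{2}},$$
so $\int_{0}^{\infty} - \frac{4}{\left(a^{2} + s^{2}\right)^{2}} \, ds = - \frac{\pi}{a^{3}}$.

Setting $a = \frac{7}{6}$:
$$I = - \frac{216 \pi}{343}.$$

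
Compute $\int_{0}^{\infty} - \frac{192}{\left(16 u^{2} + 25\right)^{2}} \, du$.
$- \frac{12 \pi}{125}$

Start from the standard arctangent integral
$$J(a) = \int_{0}^{\infty} - \frac{3}{4 \left(a^{2} + u^{2}\right)} \, du = - \frac{3 \pi}{8 a}.$$

Differentiating under the integral sign with respect to $a$,
$$\frac{dJ}{da} = \int_{0}^{\infty} \frac{3 a}{2 \left(a^{2} + u^{2}\right)^{2}} \, du = \frac{3 \pi}{8 a^{2}},$$
so $\int_{0}^{\infty} - \frac{3}{4 \left(a^{2} + u^{2}\right)^{2}} \, du = - \frac{3 \pi}{16 a^{3}}$.

Setting $a = \frac{5}{4}$:
$$I = - \frac{12 \pi}{125}.$$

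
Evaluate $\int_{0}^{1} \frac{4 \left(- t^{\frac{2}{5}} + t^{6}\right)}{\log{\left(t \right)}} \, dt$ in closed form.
$\log{\left(625 \right)}$

Introduce a parameter $a$ in the exponent: let $I(a) = \int_{0}^{1} \frac{4 \left(t^{6} - t^{a}\right)}{\log{\left(t \right)}} \, dt$.

Since $\dfrac{\partial}{\partial a}\,t^{a} = t^{a} \ln t$, the $\ln t$ in the denominator cancels and
$$\frac{dI}{da} = \int_{0}^{1} -4 t^{a} \, dt = -4 \left[\frac{t^{a+1}}{a+1}\right]_0^1 = - \frac{4}{a + 1}.$$

Integrating with respect to $a$ gives $I(a) = \log{\left(\frac{2401}{\left(a + 1\right)^{4}} \right)} + C$.

At $a = 6$ the integrand is identically $0$, so $I(6) = 0$. The closed form gives $0$, hence $C = 0$.

Setting $a = \frac{2}{5}$:
$$I = \log{\left(625 \right)}.$$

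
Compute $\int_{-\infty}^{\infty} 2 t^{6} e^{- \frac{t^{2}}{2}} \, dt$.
$30 \sqrt{2} \sqrt{\pi}$

Consider the simpler parametrised integral
$$J(a) = \int_{-\infty}^{\infty} 2 e^{- a t^{2}} \, dt = \frac{2 \sqrt{\pi}}{\sqrt{a}}.$$

Differentiating under the integral sign brings down a factor of $(-t^2)$:
$$\frac{dJ}{da} = \int_{-\infty}^{\infty} - 2 t^{2} e^{- a t^{2}} \, dt = - \frac{\sqrt{\pi}}{a^{\frac{3}{2}}}.$$

Repeating $3$ times in total — each differentiation brings down another $(-t^2)$ — gives
$$\frac{d^{3}J}{da^{3}} = \int_{-\infty}^{\infty} - 2 t^{6} e^{- a t^{2}} \, dt = - \frac{15 \sqrt{\pi}}{4 a^{\frac{7}{2}}},$$
and the integrand here is $(-1)^{3}$ times the target integrand, so $I = (-1)^{3}\,\frac{d^{3}J}{da^{3}} = \frac{15 \sqrt{\pi}}{4 a^{\frac{7}{2}}}$.

Setting $a = \frac{1}{2}$:
$$I = 30 \sqrt{2} \sqrt{\pi}.$$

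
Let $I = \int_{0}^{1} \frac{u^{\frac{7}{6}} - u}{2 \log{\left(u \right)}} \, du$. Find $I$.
$\log{\left(\frac{\sqrt{39}}{6} \right)}$

Consider the one-parameter family: let $I(a) = \int_{0}^{1} \frac{u^{\frac{7}{6}} - u^{a}}{2 \log{\left(u \right)}} \, du$.

Since $\dfrac{\partial}{\partial a}\,u^{a} = u^{a} \ln u$, the $\ln u$ in the denominator cancels and
$$\frac{dI}{da} = \int_{0}^{1} - \frac{1}{2} u^{a} \, du = - \frac{1}{2} \left[\frac{u^{a+1}}{a+1}\right]_0^1 = - \frac{1}{2 a + 2}.$$

Integrating with respect to $a$ gives $I(a) = - \frac{\log{\left(a + 1 \right)}}{2} - \frac{\log{\left(6 \right)}}{2} + \frac{\log{\left(13 \right)}}{2} + C$.

At $a = \frac{7}{6}$ the integrand is identically $0$, so $I(\frac{7}{6}) = 0$. The closed form gives $0$, hence $C = 0$.

Setting $a = 1$:
$$I = \log{\left(\frac{\sqrt{39}}{6} \right)}.$$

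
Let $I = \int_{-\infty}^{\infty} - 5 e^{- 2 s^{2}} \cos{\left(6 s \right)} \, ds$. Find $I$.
$- \frac{5 \sqrt{2} \sqrt{\pi}}{2 e^{\frac{9}{2}}}$

Define $I(b) = \int_{-\infty}^{\infty} - 5 e^{- 2 s^{2}} \cos{\left(b s \right)} \, ds$.

Differentiating under the integral sign,
$$I'(b) = \int_{-\infty}^{\infty} 5 s e^{- 2 s^{2}} \sin{\left(b s \right)} \, ds.$$

Integrate $\int_{-\infty}^{\infty} s \sin(b s)\, e^{- 2 s^{2}}\, ds$ by parts with $u = \sin(b s)$ and $dv = s\, e^{- 2 s^{2}}\, ds$, giving $v = - \frac{e^{- 2 s^{2}}}{4}$. The boundary term vanishes and
$$\int_{-\infty}^{\infty} s \sin(b s)\, e^{- 2 s^{2}}\, ds = \frac{b}{4} \int_{-\infty}^{\infty} \cos(b s)\, e^{- 2 s^{2}}\, ds,$$
so $I'(b) = - \frac{b}{4}\, I(b)$.

This is a separable first-order ODE; solving with the initial condition $I(0) = \int_{-\infty}^{\infty} - 5 e^{- 2 s^{2}}\,ds = - \frac{5 \sqrt{2} \sqrt{\pi}}{2}$ gives
$$I(b) = - \frac{5 \sqrt{2} \sqrt{\pi} e^{- \frac{b^{2}}{8}}}{2}.$$

Setting $b = 6$:
$$I = - \frac{5 \sqrt{2} \sqrt{\pi}}{2 e^{\frac{9}{2}}}.$$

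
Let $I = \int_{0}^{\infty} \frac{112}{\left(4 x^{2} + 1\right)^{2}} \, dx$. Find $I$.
$14 \pi$

Recall the elementary integral
$$J(a) = \int_{0}^{\infty} \frac{7}{a^{2} + x^{2}} \, dx = \frac{7 \pi}{2 a}.$$

Differentiating under the integral sign with respect to $a$,
$$\frac{dJ}{da} = \int_{0}^{\infty} - \frac{14 a}{\left(a^{2} + x^{2}\right)^{2}} \, dx = - \frac{7 \pi}{2 a^{2}},$$
so $\int_{0}^{\infty} \frac{7}{\left(a^{2} + x^{2}\right)^{2}} \, dx = \frac{7 \pi}{4 a^{3}}$.

Setting $a = \frac{1}{2}$:
$$I = 14 \pi.$$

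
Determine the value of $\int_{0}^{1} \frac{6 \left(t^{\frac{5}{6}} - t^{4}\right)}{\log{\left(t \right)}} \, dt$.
$- \log{\left(\frac{729000000}{1771561} \right)}$

Replace the exponent $4$ by a parameter $a$: let $I(a) = \int_{0}^{1} \frac{6 \left(t^{\frac{5}{6}} - t^{a}\right)}{\log{\left(t \right)}} \, dt$.

Since $\dfrac{\partial}{\partial a}\,t^{a} = t^{a} \ln t$, the $\ln t$ in the denominator cancels and
$$\frac{dI}{da} = \int_{0}^{1} -6 t^{a} \, dt = -6 \left[\frac{t^{a+1}}{a+1}\right]_0^1 = - \frac{6}{a + 1}.$$

Integrating with respect to $a$ gives $I(a) = - \log{\left(\frac{46656 \left(a + 1\right)^{6}}{1771561} \right)} + C$.

At $a = \frac{5}{6}$ the integrand is identically $0$, so $I(\frac{5}{6}) = 0$. The closed form gives $0$, hence $C = 0$.

Setting $a = 4$:
$$I = - \log{\left(\frac{729000000}{1771561} \right)}.$$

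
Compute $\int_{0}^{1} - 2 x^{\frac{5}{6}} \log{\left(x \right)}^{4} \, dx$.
$- \frac{373248}{161051}$

Consider the simpler parametrised integral
$$J(a) = \int_{0}^{1} - 2 x^{a} \, dx = - \frac{2}{a + 1}.$$

Differentiating under the integral sign brings down a factor of $\ln x$:
$$\frac{dJ}{da} = \int_{0}^{1} - 2 x^{a} \log{\left(x \right)} \, dx = \frac{2}{\left(a + 1\right)^{2}}.$$

Repeating $4$ times in total — each differentiation brings down another $\ln x$ — gives
$$\frac{d^{4}J}{da^{4}} = \int_{0}^{1} - 2 x^{a} \log{\left(x \right)}^{4} \, dx = - \frac{48}{\left(a + 1\right)^{5}},$$
and the integrand here is exactly the target integrand, so $I = - \frac{48}{\left(a + 1\right)^{5}}$.

Setting $a = \frac{5}{6}$:
$$I = - \frac{373248}{161051}.$$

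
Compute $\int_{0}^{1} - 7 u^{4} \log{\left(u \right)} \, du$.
$\frac{7}{25}$

Consider the simpler parametrised integral
$$J(a) = \int_{0}^{1} - 7 u^{a} \, du = - \frac{7}{a + 1}.$$

Differentiating under the integral sign brings down a factor of $\ln u$:
$$\frac{dJ}{da} = \int_{0}^{1} - 7 u^{a} \log{\left(u \right)} \, du = \frac{7}{\left(a + 1\right)^{2}}.$$

The integral on the left is $I$, so $I = \frac{7}{\left(a + 1\right)^{2}}$.

Setting $a = 4$:
$$I = \frac{7}{25}.$$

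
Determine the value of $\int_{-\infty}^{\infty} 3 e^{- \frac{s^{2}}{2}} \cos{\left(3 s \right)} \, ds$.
$\frac{3 \sqrt{2} \sqrt{\pi}}{e^{\frac{9}{2}}}$

Let $b$ denote the cosine frequency and define $I(b) = \int_{-\infty}^{\infty} 3 e^{- \frac{s^{2}}{2}} \cos{\left(b s \right)} \, ds$.

Differentiating under the integral sign,
$$I'(b) = \int_{-\infty}^{\infty} - 3 s e^{- \frac{s^{2}}{2}} \sin{\left(b s \right)} \, ds.$$

Integrate $\int_{-\infty}^{\infty} s \sin(b s)\, e^{- \frac{s^{2}}{2}}\, ds$ by parts with $u = \sin(b s)$ and $dv = s\, e^{- \frac{s^{2}}{2}}\, ds$, giving $v = - e^{- \frac{s^{2}}{2}}$. The boundary term vanishes and
$$\int_{-\infty}^{\infty} s \sin(b s)\, e^{- \frac{s^{2}}{2}}\, ds = b \int_{-\infty}^{\infty} \cos(b s)\, e^{- \frac{s^{2}}{2}}\, ds,$$
so $I'(b) = - b\, I(b)$.

This is a separable first-order ODE; solving with the initial condition $I(0) = \int_{-\infty}^{\infty} 3 e^{- \frac{s^{2}}{2}}\,ds = 3 \sqrt{2} \sqrt{\pi}$ gives
$$I(b) = 3 \sqrt{2} \sqrt{\pi} e^{- \frac{b^{2}}{2}}.$$

Setting $b = 3$:
$$I = \frac{3 \sqrt{2} \sqrt{\pi}}{e^{\frac{9}{2}}}.$$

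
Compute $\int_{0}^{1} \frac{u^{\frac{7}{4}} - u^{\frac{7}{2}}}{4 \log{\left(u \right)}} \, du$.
$- \frac{\log{\left(3 \right)}}{2} - \frac{\log{\left(2 \right)}}{4} + \frac{\log{\left(11 \right)}}{4}$

Introduce a parameter $a$ in the exponent: let $I(a) = \int_{0}^{1} \frac{- u^{\frac{7}{2}} + u^{a}}{4 \log{\left(u \right)}} \, du$.

Since $\dfrac{\partial}{\partial a}\,u^{a} = u^{a} \ln u$, the $\ln u$ in the denominator cancels and
$$\frac{dI}{da} = \int_{0}^{1} \frac{1}{4} u^{a} \, du = \frac{1}{4} \left[\frac{u^{a+1}}{a+1}\right]_0^1 = \frac{1}{4 \left(a + 1\right)}.$$

Integrating with respect to $a$ gives $I(a) = \frac{\log{\left(a + 1 \right)}}{4} - \frac{\log{\left(3 \right)}}{2} + \frac{\log{\left(2 \right)}}{4} + C$.

At $a = \frac{7}{2}$ the integrand is identically $0$, so $I(\frac{7}{2}) = 0$. The closed form gives $0$, hence $C = 0$.

Setting $a = \frac{7}{4}$:
$$I = - \frac{\log{\left(3 \right)}}{2} - \frac{\log{\left(2 \right)}}{4} + \frac{\log{\left(11 \right)}}{4}.$$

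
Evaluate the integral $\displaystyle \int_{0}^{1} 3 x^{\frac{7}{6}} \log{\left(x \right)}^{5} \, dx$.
$- \frac{16796160}{4826809}$

Begin with the known integral
$$J(a) = \int_{0}^{1} 3 x^{a} \, dx = \frac{3}{a + 1}.$$

Differentiating under the integral sign brings down a factor of $\ln x$:
$$\frac{dJ}{da} = \int_{0}^{1} 3 x^{a} \log{\left(x \right)} \, dx = - \frac{3}{\left(a + 1\right)^{2}}.$$

Repeating $5$ times in total — each differentiation brings down another $\ln x$ — gives
$$\frac{d^{5}J}{da^{5}} = \int_{0}^{1} 3 x^{a} \log{\left(x \right)}^{5} \, dx = - \frac{360}{\left(a + 1\right)^{6}},$$
and the integrand here is exactly the target integrand, so $I = - \frac{360}{\left(a + 1\right)^{6}}$.

Setting $a = \frac{7}{6}$:
$$I = - \frac{16796160}{4826809}.$$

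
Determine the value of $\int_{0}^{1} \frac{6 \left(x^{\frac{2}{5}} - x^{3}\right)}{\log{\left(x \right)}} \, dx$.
$\log{\left(\frac{117649}{64000000} \right)}$

Introduce a parameter $a$ in the exponent: let $I(a) = \int_{0}^{1} \frac{6 \left(- x^{3} + x^{a}\right)}{\log{\left(x \right)}} \, dx$.

Since $\dfrac{\partial}{\partial a}\,x^{a} = x^{a} \ln x$, the $\ln x$ in the denominator cancels and
$$\frac{dI}{da} = \int_{0}^{1} 6 x^{a} \, dx = 6 \left[\frac{x^{a+1}}{a+1}\right]_0^1 = \frac{6}{a + 1}.$$

Integrating with respect to $a$ gives $I(a) = \log{\left(\frac{\left(a + 1\right)^{6}}{4096} \right)} + C$.

At $a = 3$ the integrand is identically $0$, so $I(3) = 0$. The closed form gives $0$, hence $C = 0$.

Setting $a = \frac{2}{5}$:
$$I = \log{\left(\frac{117649}{64000000} \right)}.$$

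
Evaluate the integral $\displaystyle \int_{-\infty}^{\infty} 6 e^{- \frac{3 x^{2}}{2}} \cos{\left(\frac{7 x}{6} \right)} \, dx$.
$\frac{2 \sqrt{6} \sqrt{\pi}}{e^{\frac{49}{216}}}$

Define $I(b) = \int_{-\infty}^{\infty} 6 e^{- \frac{3 x^{2}}{2}} \cos{\left(b x \right)} \, dx$.

Differentiating under the integral sign,
$$I'(b) = \int_{-\infty}^{\infty} - 6 x e^{- \frac{3 x^{2}}{2}} \sin{\left(b x \right)} \, dx.$$

Integrate $\int_{-\infty}^{\infty} x \sin(b x)\, e^{- \frac{3 x^{2}}{2}}\, dx$ by parts with $u = \sin(b x)$ and $dv = x\, e^{- \frac{3 x^{2}}{2}}\, dx$, giving $v = - \frac{e^{- \frac{3 x^{2}}{2}}}{3}$. The boundary term vanishes and
$$\int_{-\infty}^{\infty} x \sin(b x)\, e^{- \frac{3 x^{2}}{2}}\, dx = \frac{b}{3} \int_{-\infty}^{\infty} \cos(b x)\, e^{- \frac{3 x^{2}}{2}}\, dx,$$
so $I'(b) = - \frac{b}{3}\, I(b)$.

This is a separable first-order ODE; solving with the initial condition $I(0) = \int_{-\infty}^{\infty} 6 e^{- \frac{3 x^{2}}{2}}\,dx = 2 \sqrt{6} \sqrt{\pi}$ gives
$$I(b) = 2 \sqrt{6} \sqrt{\pi} e^{- \frac{b^{2}}{6}}.$$

Setting $b = \frac{7}{6}$:
$$I = \frac{2 \sqrt{6} \sqrt{\pi}}{e^{\frac{49}{216}}}.$$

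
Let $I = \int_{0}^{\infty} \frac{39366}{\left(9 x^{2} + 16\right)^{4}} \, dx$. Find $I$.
$\frac{32805 \pi}{262144}$

Begin with the known result
$$J(a) = \int_{0}^{\infty} \frac{6}{a^{2} + x^{2}} \, dx = \frac{3 \pi}{a}.$$

Differentiating under the integral sign with respect to $a$,
$$\frac{dJ}{da} = \int_{0}^{\infty} - \frac{12 a}{\left(a^{2} + x^{2}\right)^{2}} \, dx = - \frac{3 \pi}{a^{2}},$$
so $\int_{0}^{\infty} \frac{6}{\left(a^{2} + x^{2}\right)^{2}} \, dx = \frac{3 \pi}{2 a^{3}}$.

Repeating — each differentiation of $1/(x^2+a^2)^j$ produces $-2ja/(x^2+a^2)^{j+1}$ — and dividing through by $-2ja$ at each step yields, after $3$ differentiations in total,
$$\int_{0}^{\infty} \frac{6}{\left(a^{2} + x^{2}\right)^{4}} \, dx = \frac{15 \pi}{16 a^{7}}.$$

Setting $a = \frac{4}{3}$:
$$I = \frac{32805 \pi}{262144}.$$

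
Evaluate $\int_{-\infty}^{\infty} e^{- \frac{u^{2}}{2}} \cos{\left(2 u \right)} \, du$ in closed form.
$\frac{\sqrt{2} \sqrt{\pi}}{e^{2}}$

Let $b$ denote the cosine frequency and define $I(b) = \int_{-\infty}^{\infty} e^{- \frac{u^{2}}{2}} \cos{\left(b u \right)} \, du$.

Differentiating under the integral sign,
$$I'(b) = \int_{-\infty}^{\infty} - u e^{- \frac{u^{2}}{2}} \sin{\left(b u \right)} \, du.$$

Integrate $\int_{-\infty}^{\infty} u \sin(b u)\, e^{- \frac{u^{2}}{2}}\, du$ by parts with $w = \sin(b u)$ and $dv = u\, e^{- \frac{u^{2}}{2}}\, du$, giving $v = - e^{- \frac{u^{2}}{2}}$. The boundary term vanishes and
$$\int_{-\infty}^{\infty} u \sin(b u)\, e^{- \frac{u^{2}}{2}}\, du = b \int_{-\infty}^{\infty} \cos(b u)\, e^{- \frac{u^{2}}{2}}\, du,$$
so $I'(b) = - b\, I(b)$.

This is a separable first-order ODE; solving with the initial condition $I(0) = \int_{-\infty}^{\infty} e^{- \frac{u^{2}}{2}}\,du = \sqrt{2} \sqrt{\pi}$ gives
$$I(b) = \sqrt{2} \sqrt{\pi} e^{- \frac{b^{2}}{2}}.$$

Setting $b = 2$:
$$I = \frac{\sqrt{2} \sqrt{\pi}}{e^{2}}.$$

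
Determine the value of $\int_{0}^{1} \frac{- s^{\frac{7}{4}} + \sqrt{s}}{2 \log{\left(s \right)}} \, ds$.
$\log{\left(\frac{\sqrt{66}}{11} \right)}$

Introduce a parameter $a$ in the exponent: let $I(a) = \int_{0}^{1} \frac{\sqrt{s} - s^{a}}{2 \log{\left(s \right)}} \, ds$.

Since $\dfrac{\partial}{\partial a}\,s^{a} = s^{a} \ln s$, the $\ln s$ in the denominator cancels and
$$\frac{dI}{da} = \int_{0}^{1} - \frac{1}{2} s^{a} \, ds = - \frac{1}{2} \left[\frac{s^{a+1}}{a+1}\right]_0^1 = - \frac{1}{2 a + 2}.$$

Integrating with respect to $a$ gives $I(a) = - \frac{\log{\left(a + 1 \right)}}{2} - \frac{\log{\left(2 \right)}}{2} + \frac{\log{\left(3 \right)}}{2} + C$.

At $a = \frac{1}{2}$ the integrand is identically $0$, so $I(\frac{1}{2}) = 0$. The closed form gives $0$, hence $C = 0$.

Setting $a = \frac{7}{4}$:
$$I = \log{\left(\frac{\sqrt{66}}{11} \right)}.$$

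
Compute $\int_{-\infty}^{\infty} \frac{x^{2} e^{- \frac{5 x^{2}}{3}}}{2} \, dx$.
$\frac{3 \sqrt{15} \sqrt{\pi}}{100}$

Start from the elementary integral
$$J(a) = \int_{-\infty}^{\infty} \frac{e^{- a x^{2}}}{2} \, dx = \frac{\sqrt{\pi}}{2 \sqrt{a}}.$$

Differentiating under the integral sign brings down a factor of $(-x^2)$:
$$\frac{dJ}{da} = \int_{-\infty}^{\infty} - \frac{x^{2} e^{- a x^{2}}}{2} \, dx = - \frac{\sqrt{\pi}}{4 a^{\frac{3}{2}}}.$$

The integral on the left is $-I$, so $I = \frac{\sqrt{\pi}}{4 a^{\frac{3}{2}}}$.

Setting $a = \frac{5}{3}$:
$$I = \frac{3 \sqrt{15} \sqrt{\pi}}{100}.$$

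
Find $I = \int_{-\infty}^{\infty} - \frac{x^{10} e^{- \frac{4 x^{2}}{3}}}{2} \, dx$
$- \frac{229635 \sqrt{3} \sqrt{\pi}}{131072}$

Begin with the known integral
$$J(a) = \int_{-\infty}^{\infty} - \frac{e^{- a x^{2}}}{2} \, dx = - \frac{\sqrt{\pi}}{2 \sqrt{a}}.$$

Differentiating under the integral sign brings down a factor of $(-x^2)$:
$$\frac{dJ}{da} = \int_{-\infty}^{\infty} \frac{x^{2} e^{- a x^{2}}}{2} \, dx = \frac{\sqrt{\pi}}{4 a^{\frac{3}{2}}}.$$

Repeating $5$ times in total — each differentiation brings down another $(-x^2)$ — gives
$$\frac{d^{5}J}{da^{5}} = \int_{-\infty}^{\infty} \frac{x^{10} e^{- a x^{2}}}{2} \, dx = \frac{945 \sqrt{\pi}}{64 a^{\frac{11}{2}}},$$
and the integrand here is $(-1)^{5}$ times the target integrand, so $I = (-1)^{5}\,\frac{d^{5}J}{da^{5}} = - \frac{945 \sqrt{\pi}}{64 a^{\frac{11}{2}}}$.

Setting $a = \frac{4}{3}$:
$$I = - \frac{229635 \sqrt{3} \sqrt{\pi}}{131072}.$$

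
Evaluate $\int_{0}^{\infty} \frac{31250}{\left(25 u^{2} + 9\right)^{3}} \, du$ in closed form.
$\frac{3125 \pi}{648}$

Begin with the known result
$$J(a) = \int_{0}^{\infty} \frac{2}{a^{2} + u^{2}} \, du = \frac{\pi}{a}.$$

Differentiating under the integral sign with respect to $a$,
$$\frac{dJ}{da} = \int_{0}^{\infty} - \frac{4 a}{\left(a^{2} + u^{2}\right)^{2}} \, du = - \frac{\pi}{a^{2}},$$
so $\int_{0}^{\infty} \frac{2}{\left(a^{2} + u^{2}\right)^{2}} \, du = \frac{\pi}{2 a^{3}}$.

Repeating — each differentiation of $1/(u^2+a^2)^j$ produces $-2ja/(u^2+a^2)^{j+1}$ — and dividing through by $-2ja$ at each step yields, after $2$ differentiations in total,
$$\int_{0}^{\infty} \frac{2}{\left(a^{2} + u^{2}\right)^{3}} \, du = \frac{3 \pi}{8 a^{5}}.$$

Setting $a = \frac{3}{5}$:
$$I = \frac{3125 \pi}{648}.$$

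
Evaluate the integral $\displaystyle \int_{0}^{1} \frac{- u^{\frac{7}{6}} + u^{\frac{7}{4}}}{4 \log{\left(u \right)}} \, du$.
$- \frac{\log{\left(26 \right)}}{4} + \frac{\log{\left(33 \right)}}{4}$

Introduce a parameter $a$ in the exponent: let $I(a) = \int_{0}^{1} \frac{u^{\frac{7}{4}} - u^{a}}{4 \log{\left(u \right)}} \, du$.

Since $\dfrac{\partial}{\partial a}\,u^{a} = u^{a} \ln u$, the $\ln u$ in the denominator cancels and
$$\frac{dI}{da} = \int_{0}^{1} - \frac{1}{4} u^{a} \, du = - \frac{1}{4} \left[\frac{u^{a+1}}{a+1}\right]_0^1 = - \frac{1}{4 a + 4}.$$

Integrating with respect to $a$ gives $I(a) = - \frac{\log{\left(a + 1 \right)}}{4} - \frac{\log{\left(2 \right)}}{2} + \frac{\log{\left(11 \right)}}{4} + C$.

At $a = \frac{7}{4}$ the integrand is identically $0$, so $I(\frac{7}{4}) = 0$. The closed form gives $0$, hence $C = 0$.

Setting $a = \frac{7}{6}$:
$$I = - \frac{\log{\left(26 \right)}}{4} + \frac{\log{\left(33 \right)}}{4}.$$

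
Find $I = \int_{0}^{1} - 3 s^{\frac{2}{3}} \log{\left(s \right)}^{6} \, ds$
$- \frac{944784}{15625}$

Begin with the known integral
$$J(a) = \int_{0}^{1} - 3 s^{a} \, ds = - \frac{3}{a + 1}.$$

Differentiating under the integral sign brings down a factor of $\ln s$:
$$\frac{dJ}{da} = \int_{0}^{1} - 3 s^{a} \log{\left(s \right)} \, ds = \frac{3}{\left(a + 1\right)^{2}}.$$

Repeating $6$ times in total — each differentiation brings down another $\ln s$ — gives
$$\frac{d^{6}J}{da^{6}} = \int_{0}^{1} - 3 s^{a} \log{\left(s \right)}^{6} \, ds = - \frac{2160}{\left(a + 1\right)^{7}},$$
and the integrand here is exactly the target integrand, so $I = - \frac{2160}{\left(a + 1\right)^{7}}$.

Setting $a = \frac{2}{3}$:
$$I = - \frac{944784}{15625}.$$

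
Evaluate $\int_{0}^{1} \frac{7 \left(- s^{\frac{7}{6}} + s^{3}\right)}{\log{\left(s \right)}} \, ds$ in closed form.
$\log{\left(\frac{4586471424}{62748517} \right)}$

Consider the one-parameter family: let $I(a) = \int_{0}^{1} \frac{7 \left(- s^{\frac{7}{6}} + s^{a}\right)}{\log{\left(s \right)}} \, ds$.

Since $\dfrac{\partial}{\partial a}\,s^{a} = s^{a} \ln s$, the $\ln s$ in the denominator cancels and
$$\frac{dI}{da} = \int_{0}^{1} 7 s^{a} \, ds = 7 \left[\frac{s^{a+1}}{a+1}\right]_0^1 = \frac{7}{a + 1}.$$

Integrating with respect to $a$ gives $I(a) = \log{\left(\frac{279936 \left(a + 1\right)^{7}}{62748517} \right)} + C$.

At $a = \frac{7}{6}$ the integrand is identically $0$, so $I(\frac{7}{6}) = 0$. The closed form gives $0$, hence $C = 0$.

Setting $a = 3$:
$$I = \log{\left(\frac{4586471424}{62748517} \right)}.$$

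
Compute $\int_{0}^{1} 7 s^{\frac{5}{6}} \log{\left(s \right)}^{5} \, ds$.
$- \frac{39191040}{1771561}$

Start from the elementary integral
$$J(a) = \int_{0}^{1} 7 s^{a} \, ds = \frac{7}{a + 1}.$$

Differentiating under the integral sign brings down a factor of $\ln s$:
$$\frac{dJ}{da} = \int_{0}^{1} 7 s^{a} \log{\left(s \right)} \, ds = - \frac{7}{\left(a + 1\right)^{2}}.$$

Repeating $5$ times in total — each differentiation brings down another $\ln s$ — gives
$$\frac{d^{5}J}{da^{5}} = \int_{0}^{1} 7 s^{a} \log{\left(s \right)}^{5} \, ds = - \frac{840}{\left(a + 1\right)^{6}},$$
and the integrand here is exactly the target integrand, so $I = - \frac{840}{\left(a + 1\right)^{6}}$.

Setting $a = \frac{5}{6}$:
$$I = - \frac{39191040}{1771561}.$$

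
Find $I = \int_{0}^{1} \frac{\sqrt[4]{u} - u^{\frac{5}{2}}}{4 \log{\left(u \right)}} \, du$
$- \frac{\log{\left(7 \right)}}{4} - \frac{\log{\left(2 \right)}}{4} + \frac{\log{\left(5 \right)}}{4}$

Consider the one-parameter family: let $I(a) = \int_{0}^{1} \frac{\sqrt[4]{u} - u^{a}}{4 \log{\left(u \right)}} \, du$.

Since $\dfrac{\partial}{\partial a}\,u^{a} = u^{a} \ln u$, the $\ln u$ in the denominator cancels and
$$\frac{dI}{da} = \int_{0}^{1} - \frac{1}{4} u^{a} \, du = - \frac{1}{4} \left[\frac{u^{a+1}}{a+1}\right]_0^1 = - \frac{1}{4 a + 4}.$$

Integrating with respect to $a$ gives $I(a) = - \frac{\log{\left(a + 1 \right)}}{4} - \frac{\log{\left(2 \right)}}{2} + \frac{\log{\left(5 \right)}}{4} + C$.

At $a = \frac{1}{4}$ the integrand is identically $0$, so $I(\frac{1}{4}) = 0$. The closed form gives $0$, hence $C = 0$.

Setting $a = \frac{5}{2}$:
$$I = - \frac{\log{\left(7 \right)}}{4} - \frac{\log{\left(2 \right)}}{4} + \frac{\log{\left(5 \right)}}{4}.$$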